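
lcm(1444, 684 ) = 12996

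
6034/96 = 3017/48  =  62.85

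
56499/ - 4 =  - 14125+1/4  =  -  14124.75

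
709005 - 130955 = 578050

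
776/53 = 776/53 = 14.64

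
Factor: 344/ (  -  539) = - 2^3*7^(  -  2)*11^(-1 )*43^1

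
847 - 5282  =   - 4435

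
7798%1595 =1418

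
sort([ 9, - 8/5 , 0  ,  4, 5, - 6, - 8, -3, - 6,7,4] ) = [-8, - 6, - 6,- 3,  -  8/5, 0, 4, 4, 5,7, 9 ]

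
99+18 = 117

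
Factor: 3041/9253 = 19^( - 1)*487^( - 1)*3041^1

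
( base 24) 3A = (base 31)2K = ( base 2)1010010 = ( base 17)4e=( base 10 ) 82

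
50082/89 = 562 + 64/89 = 562.72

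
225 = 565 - 340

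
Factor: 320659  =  320659^1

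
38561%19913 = 18648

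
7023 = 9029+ - 2006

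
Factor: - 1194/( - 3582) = 3^( - 1 ) = 1/3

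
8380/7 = 8380/7=1197.14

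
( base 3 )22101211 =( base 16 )17ec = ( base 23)BD6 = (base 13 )2a31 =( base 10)6124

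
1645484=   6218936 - 4573452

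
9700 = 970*10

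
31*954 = 29574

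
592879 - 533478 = 59401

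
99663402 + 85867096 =185530498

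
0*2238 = 0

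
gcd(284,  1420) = 284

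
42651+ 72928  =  115579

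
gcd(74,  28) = 2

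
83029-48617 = 34412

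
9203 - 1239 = 7964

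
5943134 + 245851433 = 251794567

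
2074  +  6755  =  8829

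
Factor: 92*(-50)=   -2^3*5^2*23^1 = - 4600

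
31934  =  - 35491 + 67425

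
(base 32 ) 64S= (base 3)22122100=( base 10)6300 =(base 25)A20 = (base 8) 14234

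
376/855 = 376/855 = 0.44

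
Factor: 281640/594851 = 2^3*3^1*5^1*709^ ( - 1 )*839^( - 1 )*2347^1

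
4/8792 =1/2198 = 0.00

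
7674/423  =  2558/141=18.14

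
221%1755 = 221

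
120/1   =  120 = 120.00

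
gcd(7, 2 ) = 1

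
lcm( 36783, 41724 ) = 2795508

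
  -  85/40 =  - 17/8 = - 2.12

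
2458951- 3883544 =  - 1424593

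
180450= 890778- 710328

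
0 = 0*49090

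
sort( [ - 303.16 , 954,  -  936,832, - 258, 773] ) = [-936 ,-303.16,-258,  773,832, 954 ] 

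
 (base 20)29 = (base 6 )121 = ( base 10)49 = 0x31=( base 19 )2B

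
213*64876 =13818588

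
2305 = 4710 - 2405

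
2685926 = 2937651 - 251725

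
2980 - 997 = 1983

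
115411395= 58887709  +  56523686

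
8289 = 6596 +1693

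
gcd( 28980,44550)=90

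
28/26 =1+1/13 =1.08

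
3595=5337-1742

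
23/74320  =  23/74320 =0.00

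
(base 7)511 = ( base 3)100101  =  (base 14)141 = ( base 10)253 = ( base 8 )375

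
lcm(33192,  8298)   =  33192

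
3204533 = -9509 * ( - 337 ) 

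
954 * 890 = 849060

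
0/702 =0  =  0.00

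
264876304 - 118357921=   146518383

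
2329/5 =2329/5 = 465.80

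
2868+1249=4117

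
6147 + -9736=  - 3589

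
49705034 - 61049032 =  -11343998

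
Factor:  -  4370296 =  - 2^3 *7^1 * 78041^1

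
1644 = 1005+639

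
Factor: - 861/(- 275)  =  3^1 *5^(  -  2 )*7^1*11^( - 1)*41^1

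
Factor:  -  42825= - 3^1*5^2*571^1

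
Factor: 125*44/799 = 5500/799 = 2^2*5^3*11^1*17^(-1)* 47^(- 1)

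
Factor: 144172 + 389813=3^1*5^1*97^1*367^1 = 533985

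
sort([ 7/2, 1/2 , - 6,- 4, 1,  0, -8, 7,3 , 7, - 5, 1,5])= [ - 8, - 6,-5, - 4,0,1/2,  1,1 , 3 , 7/2,5,7 , 7 ]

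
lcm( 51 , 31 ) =1581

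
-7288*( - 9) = 65592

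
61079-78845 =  - 17766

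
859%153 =94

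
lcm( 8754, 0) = 0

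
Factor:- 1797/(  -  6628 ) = 2^( - 2)*3^1*599^1*1657^( - 1 ) 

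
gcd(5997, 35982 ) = 5997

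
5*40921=204605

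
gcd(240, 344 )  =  8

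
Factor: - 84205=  - 5^1*11^1*1531^1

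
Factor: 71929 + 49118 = 3^1*157^1*257^1 = 121047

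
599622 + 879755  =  1479377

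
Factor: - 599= - 599^1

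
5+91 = 96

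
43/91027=43/91027=0.00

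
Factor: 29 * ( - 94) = - 2^1*29^1*47^1 = -  2726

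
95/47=2 + 1/47 = 2.02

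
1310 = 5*262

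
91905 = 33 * 2785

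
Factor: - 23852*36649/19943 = -874151948/19943 = - 2^2*7^ ( - 2)*11^( - 1)*37^( - 1 )*67^2 * 89^1*547^1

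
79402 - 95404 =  - 16002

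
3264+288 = 3552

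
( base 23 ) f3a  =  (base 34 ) 6VO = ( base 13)3856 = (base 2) 1111101001110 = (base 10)8014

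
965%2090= 965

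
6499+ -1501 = 4998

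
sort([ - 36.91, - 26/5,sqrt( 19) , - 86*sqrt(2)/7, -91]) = [-91, - 36.91, - 86*sqrt(2)/7, - 26/5,sqrt (19 ) ] 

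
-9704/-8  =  1213 + 0/1  =  1213.00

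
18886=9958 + 8928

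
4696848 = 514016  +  4182832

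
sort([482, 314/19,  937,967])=[ 314/19, 482,937, 967 ] 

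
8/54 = 4/27=0.15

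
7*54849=383943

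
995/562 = 1 + 433/562 = 1.77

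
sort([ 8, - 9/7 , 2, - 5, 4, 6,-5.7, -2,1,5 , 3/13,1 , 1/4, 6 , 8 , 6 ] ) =[ - 5.7,  -  5, - 2 ,-9/7,3/13 , 1/4, 1,1,2,4, 5,6,6 , 6,8 , 8 ]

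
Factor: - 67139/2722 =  - 2^( - 1)*1361^( - 1)*67139^1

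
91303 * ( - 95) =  - 8673785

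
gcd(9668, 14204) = 4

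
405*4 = 1620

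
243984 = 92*2652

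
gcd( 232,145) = 29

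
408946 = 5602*73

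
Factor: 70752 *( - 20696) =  - 2^8* 3^1 * 11^1*13^1*67^1*199^1  =  -1464283392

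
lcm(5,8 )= 40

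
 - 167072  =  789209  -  956281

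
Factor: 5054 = 2^1*7^1 * 19^2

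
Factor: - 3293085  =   - 3^1 * 5^1*59^1 * 61^2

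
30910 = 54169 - 23259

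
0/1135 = 0 = 0.00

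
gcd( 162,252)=18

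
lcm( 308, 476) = 5236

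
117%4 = 1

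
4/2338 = 2/1169 = 0.00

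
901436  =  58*15542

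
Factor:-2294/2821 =- 2^1 * 7^(-1) * 13^( - 1)*37^1 = -74/91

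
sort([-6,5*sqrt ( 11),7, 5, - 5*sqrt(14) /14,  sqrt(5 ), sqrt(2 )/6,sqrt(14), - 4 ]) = [ - 6, - 4, - 5*sqrt(14) /14,sqrt( 2) /6  ,  sqrt (5),sqrt( 14),5,7,5*sqrt( 11)]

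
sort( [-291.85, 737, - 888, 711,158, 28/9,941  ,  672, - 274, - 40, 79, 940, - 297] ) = [ - 888,-297, - 291.85, - 274 , - 40, 28/9, 79,158, 672,711, 737,940 , 941]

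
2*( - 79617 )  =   - 159234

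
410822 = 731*562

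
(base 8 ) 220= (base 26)5e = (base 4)2100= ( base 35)44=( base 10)144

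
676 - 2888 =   -  2212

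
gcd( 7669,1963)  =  1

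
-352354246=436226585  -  788580831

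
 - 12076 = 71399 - 83475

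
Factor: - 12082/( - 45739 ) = 14/53=2^1*7^1*53^( - 1)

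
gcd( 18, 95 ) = 1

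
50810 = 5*10162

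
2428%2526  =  2428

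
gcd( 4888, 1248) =104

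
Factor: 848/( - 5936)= - 1/7= -7^(  -  1 )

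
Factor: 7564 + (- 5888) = 2^2*419^1 = 1676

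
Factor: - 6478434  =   - 2^1*3^3*119971^1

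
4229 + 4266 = 8495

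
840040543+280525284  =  1120565827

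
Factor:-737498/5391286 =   -  368749/2695643 = - 283^1 * 1303^1* 2695643^( - 1)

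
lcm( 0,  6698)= 0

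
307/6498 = 307/6498  =  0.05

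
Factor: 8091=3^2*29^1*31^1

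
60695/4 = 60695/4 =15173.75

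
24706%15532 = 9174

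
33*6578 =217074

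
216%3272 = 216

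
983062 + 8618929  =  9601991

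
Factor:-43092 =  - 2^2*3^4*7^1 * 19^1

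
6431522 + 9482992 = 15914514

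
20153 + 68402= 88555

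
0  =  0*68561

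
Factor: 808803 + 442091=2^1*17^1*36791^1=1250894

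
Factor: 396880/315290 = 2^3*11^2*769^( - 1) = 968/769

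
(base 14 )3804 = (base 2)10011001001100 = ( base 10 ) 9804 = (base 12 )5810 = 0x264c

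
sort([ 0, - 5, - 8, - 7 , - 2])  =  [-8, - 7, - 5, - 2,0] 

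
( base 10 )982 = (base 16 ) 3d6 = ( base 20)292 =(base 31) 10L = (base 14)502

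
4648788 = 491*9468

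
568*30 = 17040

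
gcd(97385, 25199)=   1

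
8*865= 6920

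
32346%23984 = 8362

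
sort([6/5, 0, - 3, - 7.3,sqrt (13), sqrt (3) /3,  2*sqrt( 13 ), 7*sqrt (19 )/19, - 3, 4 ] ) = [  -  7.3, - 3 , -3, 0,sqrt( 3 )/3,  6/5,7*sqrt( 19) /19, sqrt( 13 ),4, 2 * sqrt( 13 ) ] 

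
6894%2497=1900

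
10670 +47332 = 58002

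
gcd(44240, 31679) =79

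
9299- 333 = 8966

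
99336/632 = 157 + 14/79 = 157.18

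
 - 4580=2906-7486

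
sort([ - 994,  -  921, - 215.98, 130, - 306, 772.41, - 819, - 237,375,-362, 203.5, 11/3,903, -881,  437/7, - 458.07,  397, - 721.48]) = [ - 994, - 921, - 881,- 819 , - 721.48, - 458.07,-362, - 306, - 237, - 215.98, 11/3, 437/7,  130, 203.5, 375,  397, 772.41, 903]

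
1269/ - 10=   -  1269/10 = - 126.90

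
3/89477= 3/89477= 0.00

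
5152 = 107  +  5045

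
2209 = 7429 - 5220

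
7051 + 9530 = 16581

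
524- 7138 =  - 6614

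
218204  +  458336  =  676540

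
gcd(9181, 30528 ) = 1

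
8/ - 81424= - 1/10178 = - 0.00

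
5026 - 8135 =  - 3109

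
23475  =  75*313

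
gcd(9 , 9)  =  9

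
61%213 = 61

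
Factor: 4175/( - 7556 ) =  - 2^( - 2)*5^2*167^1*1889^(-1) 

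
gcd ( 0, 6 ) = 6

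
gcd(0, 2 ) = 2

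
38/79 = 38/79 = 0.48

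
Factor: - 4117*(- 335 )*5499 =7584193305 = 3^2*5^1*13^1*23^1*47^1*67^1*179^1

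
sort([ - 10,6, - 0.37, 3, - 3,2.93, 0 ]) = [ - 10, - 3, - 0.37,0,2.93,3,6]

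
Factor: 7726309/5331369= 3^( - 1)*149^( - 1)*11927^(-1) * 7726309^1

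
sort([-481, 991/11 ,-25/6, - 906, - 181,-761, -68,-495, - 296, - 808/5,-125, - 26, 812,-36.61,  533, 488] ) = [ - 906 , - 761 , - 495 , - 481, - 296,- 181, - 808/5, - 125 , - 68, - 36.61,-26, - 25/6, 991/11,488, 533, 812 ]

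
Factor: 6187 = 23^1*269^1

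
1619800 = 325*4984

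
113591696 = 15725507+97866189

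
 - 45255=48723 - 93978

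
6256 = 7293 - 1037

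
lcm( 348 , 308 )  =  26796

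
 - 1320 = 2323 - 3643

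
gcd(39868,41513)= 1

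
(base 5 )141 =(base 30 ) 1g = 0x2e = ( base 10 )46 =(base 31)1f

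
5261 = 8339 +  - 3078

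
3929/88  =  3929/88 = 44.65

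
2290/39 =58 + 28/39= 58.72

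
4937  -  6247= - 1310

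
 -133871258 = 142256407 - 276127665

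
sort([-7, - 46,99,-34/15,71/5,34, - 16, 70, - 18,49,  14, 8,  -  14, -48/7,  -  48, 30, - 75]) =[ - 75, -48,- 46, - 18, - 16,  -  14,-7, - 48/7,-34/15, 8, 14 , 71/5,30, 34,  49,70,99 ] 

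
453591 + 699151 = 1152742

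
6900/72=575/6 = 95.83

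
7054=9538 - 2484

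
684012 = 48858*14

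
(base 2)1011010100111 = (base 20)E9J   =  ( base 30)6d9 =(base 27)7pl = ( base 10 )5799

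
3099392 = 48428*64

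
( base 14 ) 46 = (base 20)32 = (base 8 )76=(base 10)62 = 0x3E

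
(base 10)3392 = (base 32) 3a0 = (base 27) 4HH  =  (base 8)6500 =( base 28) 494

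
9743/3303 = 9743/3303 =2.95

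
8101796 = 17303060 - 9201264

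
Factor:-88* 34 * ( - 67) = 200464 =2^4 * 11^1*17^1*  67^1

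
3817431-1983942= 1833489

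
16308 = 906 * 18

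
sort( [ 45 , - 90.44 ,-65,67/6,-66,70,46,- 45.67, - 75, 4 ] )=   [ - 90.44, - 75,- 66, - 65,  -  45.67, 4,67/6,45,46,70] 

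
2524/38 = 66  +  8/19=   66.42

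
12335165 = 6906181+5428984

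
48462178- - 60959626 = 109421804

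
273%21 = 0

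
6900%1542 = 732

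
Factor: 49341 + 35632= 7^1 * 61^1*199^1 = 84973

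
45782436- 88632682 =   -  42850246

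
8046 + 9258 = 17304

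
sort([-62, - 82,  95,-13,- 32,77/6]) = [  -  82, - 62, -32, - 13, 77/6, 95]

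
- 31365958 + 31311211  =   - 54747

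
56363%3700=863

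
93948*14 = 1315272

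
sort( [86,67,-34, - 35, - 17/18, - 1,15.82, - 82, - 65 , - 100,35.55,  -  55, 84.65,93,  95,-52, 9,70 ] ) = [ - 100 , - 82,-65,-55,-52,-35,-34, - 1  ,- 17/18, 9, 15.82, 35.55, 67,70,  84.65, 86, 93,95 ] 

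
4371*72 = 314712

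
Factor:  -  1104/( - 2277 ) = 16/33 = 2^4*3^( - 1 )*11^( - 1) 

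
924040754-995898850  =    -  71858096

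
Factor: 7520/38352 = 2^1 * 3^( - 1)*5^1*17^(-1) = 10/51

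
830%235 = 125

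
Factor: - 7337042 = - 2^1*541^1*6781^1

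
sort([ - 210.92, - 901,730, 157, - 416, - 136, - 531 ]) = [ - 901, - 531 , - 416, - 210.92,  -  136, 157, 730] 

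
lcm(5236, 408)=31416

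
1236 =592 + 644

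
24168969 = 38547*627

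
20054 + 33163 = 53217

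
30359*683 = 20735197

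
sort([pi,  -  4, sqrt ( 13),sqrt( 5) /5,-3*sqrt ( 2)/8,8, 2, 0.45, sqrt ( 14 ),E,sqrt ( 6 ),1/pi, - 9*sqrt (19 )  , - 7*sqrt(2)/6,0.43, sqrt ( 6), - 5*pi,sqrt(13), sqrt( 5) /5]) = [ - 9 * sqrt( 19 ), - 5*pi , - 4, - 7*sqrt (2)/6, - 3* sqrt(2) /8, 1/pi,0.43, sqrt(  5 ) /5,  sqrt( 5)/5,0.45,2, sqrt ( 6),sqrt ( 6),E,pi,  sqrt (13),sqrt(13 ),sqrt( 14 ),8] 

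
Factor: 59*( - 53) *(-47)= 47^1*53^1*59^1 = 146969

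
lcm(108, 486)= 972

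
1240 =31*40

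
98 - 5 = 93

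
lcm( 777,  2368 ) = 49728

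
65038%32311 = 416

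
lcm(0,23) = 0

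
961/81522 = 961/81522 =0.01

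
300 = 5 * 60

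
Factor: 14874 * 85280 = 1268454720 = 2^6 * 3^1*5^1 * 13^1*37^1*41^1*67^1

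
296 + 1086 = 1382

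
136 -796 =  - 660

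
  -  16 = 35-51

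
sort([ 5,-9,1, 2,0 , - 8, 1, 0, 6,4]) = [ - 9 , - 8,0, 0,1,1,2, 4,5,6]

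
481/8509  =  481/8509  =  0.06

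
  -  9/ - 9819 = 1/1091 = 0.00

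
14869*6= 89214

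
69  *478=32982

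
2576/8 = 322=322.00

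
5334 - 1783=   3551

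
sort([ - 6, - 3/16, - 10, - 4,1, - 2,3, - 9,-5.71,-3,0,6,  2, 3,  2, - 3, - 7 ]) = [ -10, - 9, -7,  -  6,- 5.71,-4 , - 3, - 3, - 2  , - 3/16, 0,1, 2,2 , 3, 3,6 ]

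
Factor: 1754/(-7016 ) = - 1/4=-  2^( - 2 )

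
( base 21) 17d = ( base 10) 601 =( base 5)4401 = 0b1001011001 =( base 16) 259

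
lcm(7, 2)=14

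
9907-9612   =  295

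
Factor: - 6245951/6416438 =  - 2^(-1) * 7^( - 1)*458317^( - 1) * 6245951^1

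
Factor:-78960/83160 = -2^1*3^( - 2) * 11^( - 1) * 47^1 = - 94/99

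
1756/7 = 1756/7 =250.86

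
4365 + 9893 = 14258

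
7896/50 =157 + 23/25 = 157.92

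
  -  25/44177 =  - 25/44177 = - 0.00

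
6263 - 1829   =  4434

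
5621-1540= 4081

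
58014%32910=25104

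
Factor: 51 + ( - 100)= - 7^2  =  - 49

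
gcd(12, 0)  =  12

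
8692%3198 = 2296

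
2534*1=2534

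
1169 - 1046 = 123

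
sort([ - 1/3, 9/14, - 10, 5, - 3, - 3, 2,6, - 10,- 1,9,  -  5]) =[ - 10, - 10, - 5, - 3 , - 3 , - 1, - 1/3, 9/14, 2, 5, 6, 9]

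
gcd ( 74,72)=2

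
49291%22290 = 4711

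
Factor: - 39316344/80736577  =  - 2^3*3^1*29^1*56489^1*80736577^( - 1)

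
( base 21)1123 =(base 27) da0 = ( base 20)1477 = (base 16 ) 2613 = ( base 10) 9747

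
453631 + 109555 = 563186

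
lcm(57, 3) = 57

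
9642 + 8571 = 18213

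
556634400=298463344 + 258171056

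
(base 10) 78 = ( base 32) 2e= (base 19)42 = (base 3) 2220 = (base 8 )116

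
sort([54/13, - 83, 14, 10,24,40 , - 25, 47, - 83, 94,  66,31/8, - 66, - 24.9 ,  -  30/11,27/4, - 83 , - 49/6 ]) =[-83, - 83,-83, - 66, - 25, - 24.9, - 49/6, - 30/11,  31/8, 54/13, 27/4, 10,14, 24, 40,47, 66, 94 ] 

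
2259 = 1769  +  490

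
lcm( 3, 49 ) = 147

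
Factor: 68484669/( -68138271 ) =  - 22828223/22712757 = - 3^( - 1)*11^2*  37^1*1823^( - 1) *4153^( - 1 )*5099^1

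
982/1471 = 982/1471  =  0.67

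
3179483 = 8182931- 5003448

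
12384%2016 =288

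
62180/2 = 31090  =  31090.00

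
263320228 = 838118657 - 574798429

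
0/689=0 = 0.00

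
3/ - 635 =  - 3/635 = - 0.00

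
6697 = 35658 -28961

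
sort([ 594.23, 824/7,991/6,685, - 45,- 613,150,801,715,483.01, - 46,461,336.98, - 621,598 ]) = [ - 621 ,  -  613 ,-46,  -  45, 824/7, 150, 991/6, 336.98,461,483.01 , 594.23,598, 685, 715,801]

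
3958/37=106 + 36/37 = 106.97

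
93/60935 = 93/60935 = 0.00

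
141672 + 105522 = 247194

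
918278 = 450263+468015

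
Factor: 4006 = 2^1*2003^1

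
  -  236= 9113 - 9349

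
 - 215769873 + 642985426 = 427215553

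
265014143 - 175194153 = 89819990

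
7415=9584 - 2169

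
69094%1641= 172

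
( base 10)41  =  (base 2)101001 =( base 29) 1C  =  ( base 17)27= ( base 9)45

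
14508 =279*52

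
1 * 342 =342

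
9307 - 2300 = 7007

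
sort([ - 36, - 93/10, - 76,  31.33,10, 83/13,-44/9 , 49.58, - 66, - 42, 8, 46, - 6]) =[ - 76, - 66, - 42, - 36, - 93/10, - 6, - 44/9, 83/13,8,10, 31.33, 46, 49.58]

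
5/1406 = 5/1406 = 0.00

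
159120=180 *884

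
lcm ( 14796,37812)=340308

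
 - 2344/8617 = - 1+6273/8617 = - 0.27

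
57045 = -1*( - 57045 )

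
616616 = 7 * 88088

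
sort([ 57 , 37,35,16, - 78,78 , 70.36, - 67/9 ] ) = [-78, - 67/9, 16,35, 37,57,70.36,78] 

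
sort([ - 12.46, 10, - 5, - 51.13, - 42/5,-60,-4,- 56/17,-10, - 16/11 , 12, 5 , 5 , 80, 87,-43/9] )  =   [-60,- 51.13,-12.46 , - 10, - 42/5,-5, - 43/9,-4, - 56/17, - 16/11,5 , 5, 10, 12, 80,87] 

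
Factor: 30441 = 3^1*73^1*139^1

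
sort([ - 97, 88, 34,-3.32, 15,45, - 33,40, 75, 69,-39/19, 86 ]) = [ - 97, - 33,  -  3.32, - 39/19,15, 34,40, 45, 69,75, 86, 88 ]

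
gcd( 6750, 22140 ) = 270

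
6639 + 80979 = 87618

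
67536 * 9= 607824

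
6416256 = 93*68992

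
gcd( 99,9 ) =9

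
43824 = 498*88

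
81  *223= 18063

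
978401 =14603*67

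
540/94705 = 108/18941 = 0.01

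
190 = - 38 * ( - 5)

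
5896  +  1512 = 7408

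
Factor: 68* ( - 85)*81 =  - 2^2*3^4*5^1*17^2 = - 468180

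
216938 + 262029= 478967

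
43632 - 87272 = -43640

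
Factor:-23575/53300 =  - 23/52 = - 2^( - 2)*13^( - 1) *23^1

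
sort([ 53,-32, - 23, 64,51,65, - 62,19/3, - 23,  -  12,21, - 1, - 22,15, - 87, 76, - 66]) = [-87, - 66, - 62, - 32,-23, - 23, - 22, - 12, - 1, 19/3,15, 21,51,53, 64, 65,76]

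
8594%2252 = 1838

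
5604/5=1120 + 4/5 = 1120.80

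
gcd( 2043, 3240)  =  9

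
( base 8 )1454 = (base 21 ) 1HE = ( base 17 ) 2dd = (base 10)812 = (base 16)32c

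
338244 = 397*852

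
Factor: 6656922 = 2^1*3^2*369829^1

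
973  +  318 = 1291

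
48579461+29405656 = 77985117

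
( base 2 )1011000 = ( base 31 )2Q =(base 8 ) 130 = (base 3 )10021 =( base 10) 88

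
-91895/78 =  - 91895/78 = -  1178.14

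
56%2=0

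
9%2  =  1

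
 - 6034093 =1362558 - 7396651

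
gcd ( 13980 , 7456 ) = 932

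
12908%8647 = 4261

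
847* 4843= 4102021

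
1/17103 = 1/17103 = 0.00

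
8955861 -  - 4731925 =13687786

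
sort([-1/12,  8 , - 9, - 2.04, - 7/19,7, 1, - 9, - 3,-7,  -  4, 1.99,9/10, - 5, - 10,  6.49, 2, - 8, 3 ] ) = [ - 10,-9, -9, - 8,-7,  -  5, -4, - 3, - 2.04,  -  7/19,  -  1/12, 9/10,1,  1.99, 2,3,6.49, 7, 8]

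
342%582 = 342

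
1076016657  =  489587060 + 586429597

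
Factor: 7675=5^2*307^1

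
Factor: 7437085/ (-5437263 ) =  - 3^ ( -1)*5^1*13^(-1)*17^ ( - 1 )*59^( - 1 )*139^( - 1 )*1487417^1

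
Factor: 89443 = 89443^1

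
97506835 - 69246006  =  28260829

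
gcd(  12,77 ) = 1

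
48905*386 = 18877330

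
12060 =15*804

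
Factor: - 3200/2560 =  - 2^( - 2 )*5^1 = - 5/4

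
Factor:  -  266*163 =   -  43358 = -2^1*7^1*19^1*163^1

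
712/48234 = 356/24117  =  0.01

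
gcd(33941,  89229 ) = 1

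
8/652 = 2/163 = 0.01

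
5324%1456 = 956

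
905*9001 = 8145905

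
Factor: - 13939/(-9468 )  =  2^( - 2 ) * 3^( - 2)*53^1 = 53/36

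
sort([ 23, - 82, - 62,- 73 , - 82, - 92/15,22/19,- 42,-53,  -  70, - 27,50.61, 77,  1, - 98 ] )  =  [ - 98, - 82, - 82,- 73, - 70, - 62, - 53 , - 42, - 27, - 92/15, 1,22/19,23,50.61, 77 ]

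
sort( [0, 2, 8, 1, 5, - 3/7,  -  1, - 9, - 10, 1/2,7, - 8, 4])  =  [  -  10, - 9, - 8,-1, - 3/7 , 0 , 1/2, 1,2,4, 5, 7,8]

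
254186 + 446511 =700697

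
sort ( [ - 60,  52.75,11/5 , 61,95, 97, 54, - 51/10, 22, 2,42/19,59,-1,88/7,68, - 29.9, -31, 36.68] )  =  [ -60, - 31, - 29.9, - 51/10, - 1,2,11/5, 42/19,88/7,22,36.68, 52.75,54,59,61,68,95, 97 ] 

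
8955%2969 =48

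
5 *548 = 2740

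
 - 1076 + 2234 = 1158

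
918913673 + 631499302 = 1550412975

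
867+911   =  1778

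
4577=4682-105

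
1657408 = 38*43616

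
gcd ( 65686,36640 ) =2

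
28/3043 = 28/3043 = 0.01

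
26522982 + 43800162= 70323144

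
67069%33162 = 745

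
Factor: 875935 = 5^1*239^1*733^1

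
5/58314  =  5/58314= 0.00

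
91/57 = 91/57 = 1.60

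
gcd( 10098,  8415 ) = 1683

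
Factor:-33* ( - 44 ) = 1452 =2^2*3^1*11^2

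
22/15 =22/15 = 1.47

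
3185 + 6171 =9356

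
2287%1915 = 372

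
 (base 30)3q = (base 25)4g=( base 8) 164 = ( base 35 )3b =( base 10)116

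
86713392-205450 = 86507942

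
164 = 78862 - 78698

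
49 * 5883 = 288267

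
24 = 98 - 74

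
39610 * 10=396100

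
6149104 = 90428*68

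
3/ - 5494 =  - 3/5494 = -0.00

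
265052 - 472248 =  - 207196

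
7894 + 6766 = 14660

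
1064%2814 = 1064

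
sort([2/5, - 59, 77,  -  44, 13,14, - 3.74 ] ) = [-59, - 44, - 3.74,2/5, 13,14,77]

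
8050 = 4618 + 3432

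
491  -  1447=-956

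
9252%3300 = 2652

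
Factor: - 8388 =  - 2^2*3^2*233^1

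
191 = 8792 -8601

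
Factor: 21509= 137^1*157^1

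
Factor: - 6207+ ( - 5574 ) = -11781 = -3^2*7^1 *11^1*17^1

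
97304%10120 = 6224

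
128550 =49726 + 78824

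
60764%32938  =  27826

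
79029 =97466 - 18437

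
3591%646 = 361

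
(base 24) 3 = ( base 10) 3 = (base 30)3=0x3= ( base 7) 3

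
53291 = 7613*7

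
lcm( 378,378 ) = 378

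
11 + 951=962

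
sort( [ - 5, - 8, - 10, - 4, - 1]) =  [ - 10,  -  8, - 5,-4, - 1 ] 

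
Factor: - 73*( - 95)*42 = 291270 = 2^1*3^1*5^1*7^1*19^1*73^1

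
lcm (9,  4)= 36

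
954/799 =954/799 =1.19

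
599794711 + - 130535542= 469259169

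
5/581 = 5/581 = 0.01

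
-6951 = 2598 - 9549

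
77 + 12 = 89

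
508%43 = 35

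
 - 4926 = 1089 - 6015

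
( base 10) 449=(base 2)111000001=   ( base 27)GH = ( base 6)2025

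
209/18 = 11 + 11/18 = 11.61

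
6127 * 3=18381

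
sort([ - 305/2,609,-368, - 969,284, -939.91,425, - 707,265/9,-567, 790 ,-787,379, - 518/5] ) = [ - 969,-939.91, - 787, - 707, - 567, - 368, - 305/2,-518/5,265/9,284,379,425,609, 790] 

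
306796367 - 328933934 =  - 22137567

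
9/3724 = 9/3724 = 0.00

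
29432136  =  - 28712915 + 58145051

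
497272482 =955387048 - 458114566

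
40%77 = 40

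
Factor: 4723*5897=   27851531 = 4723^1 *5897^1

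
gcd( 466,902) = 2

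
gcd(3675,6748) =7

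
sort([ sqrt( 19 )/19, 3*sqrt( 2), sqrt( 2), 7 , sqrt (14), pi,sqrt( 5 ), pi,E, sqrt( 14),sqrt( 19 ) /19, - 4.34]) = [-4.34,sqrt( 19) /19, sqrt( 19) /19,  sqrt( 2), sqrt ( 5 ), E,pi,pi, sqrt( 14), sqrt(14), 3 * sqrt(2), 7 ] 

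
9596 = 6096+3500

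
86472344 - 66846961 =19625383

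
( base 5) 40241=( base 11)1A28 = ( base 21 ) 5H9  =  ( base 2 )101000001011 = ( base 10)2571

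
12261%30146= 12261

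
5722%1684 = 670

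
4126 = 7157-3031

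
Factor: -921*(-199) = 3^1*199^1 * 307^1 = 183279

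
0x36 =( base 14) 3c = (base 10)54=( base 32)1m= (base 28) 1Q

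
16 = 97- 81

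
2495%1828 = 667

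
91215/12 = 7601 + 1/4 = 7601.25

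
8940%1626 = 810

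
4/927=4/927 = 0.00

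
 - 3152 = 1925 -5077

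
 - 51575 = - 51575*1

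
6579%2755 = 1069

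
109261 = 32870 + 76391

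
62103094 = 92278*673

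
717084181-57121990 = 659962191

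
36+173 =209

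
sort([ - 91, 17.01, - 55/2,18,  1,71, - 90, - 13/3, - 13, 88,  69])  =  [ - 91, - 90, - 55/2, - 13,  -  13/3, 1, 17.01,18 , 69, 71, 88 ]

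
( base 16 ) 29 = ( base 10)41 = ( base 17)27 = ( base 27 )1E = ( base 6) 105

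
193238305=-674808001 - - 868046306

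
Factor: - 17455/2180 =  - 2^( - 2 )*109^( - 1 ) * 3491^1 = - 3491/436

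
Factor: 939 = 3^1* 313^1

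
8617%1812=1369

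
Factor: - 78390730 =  -2^1 * 5^1 * 11^1*331^1*2153^1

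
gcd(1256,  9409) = 1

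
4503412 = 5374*838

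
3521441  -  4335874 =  - 814433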